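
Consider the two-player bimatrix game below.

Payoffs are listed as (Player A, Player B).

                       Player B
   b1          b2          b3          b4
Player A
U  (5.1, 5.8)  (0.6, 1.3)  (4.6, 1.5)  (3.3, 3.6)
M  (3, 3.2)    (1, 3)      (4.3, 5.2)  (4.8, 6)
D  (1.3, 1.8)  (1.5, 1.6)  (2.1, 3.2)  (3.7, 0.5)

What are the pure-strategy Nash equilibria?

(U, b1) and (M, b4)

Mark each player's best response to every combination of opponents' strategies; a profile where every player is best-responding is a pure Nash equilibrium.
Player A against b1: payoffs 5.1, 3, 1.3 → best response U.
Player A against b2: payoffs 0.6, 1, 1.5 → best response D.
Player A against b3: payoffs 4.6, 4.3, 2.1 → best response U.
Player A against b4: payoffs 3.3, 4.8, 3.7 → best response M.
Player B against U: payoffs 5.8, 1.3, 1.5, 3.6 → best response b1.
Player B against M: payoffs 3.2, 3, 5.2, 6 → best response b4.
Player B against D: payoffs 1.8, 1.6, 3.2, 0.5 → best response b3.
Mutual best responses: (U, b1); (M, b4).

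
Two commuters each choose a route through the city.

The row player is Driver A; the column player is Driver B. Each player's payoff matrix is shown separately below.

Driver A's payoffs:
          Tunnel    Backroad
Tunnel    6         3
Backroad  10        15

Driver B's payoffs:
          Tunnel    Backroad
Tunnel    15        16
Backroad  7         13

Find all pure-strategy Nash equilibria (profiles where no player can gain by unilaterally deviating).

(Tunnel, Tunnel): Driver A can switch to Backroad (6 → 10). Not NE.
(Tunnel, Backroad): Driver A can switch to Backroad (3 → 15). Not NE.
(Backroad, Tunnel): Driver B can switch to Backroad (7 → 13). Not NE.
(Backroad, Backroad): Driver A gets 15, best alternative 3; Driver B gets 13, best alternative 7. No profitable deviation — NE.

(Backroad, Backroad)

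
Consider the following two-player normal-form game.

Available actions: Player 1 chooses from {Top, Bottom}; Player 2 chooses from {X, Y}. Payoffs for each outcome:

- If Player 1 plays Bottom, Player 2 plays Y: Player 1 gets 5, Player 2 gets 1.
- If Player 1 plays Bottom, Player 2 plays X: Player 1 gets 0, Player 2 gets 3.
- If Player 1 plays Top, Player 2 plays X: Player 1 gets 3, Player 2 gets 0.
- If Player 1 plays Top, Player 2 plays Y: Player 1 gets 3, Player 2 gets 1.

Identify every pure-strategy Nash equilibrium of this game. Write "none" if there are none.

none

Check each profile: it is a Nash equilibrium iff no player can strictly gain by switching unilaterally.
(Top, X): Player 2 can switch to Y (0 → 1). Not NE.
(Top, Y): Player 1 can switch to Bottom (3 → 5). Not NE.
(Bottom, X): Player 1 can switch to Top (0 → 3). Not NE.
(Bottom, Y): Player 2 can switch to X (1 → 3). Not NE.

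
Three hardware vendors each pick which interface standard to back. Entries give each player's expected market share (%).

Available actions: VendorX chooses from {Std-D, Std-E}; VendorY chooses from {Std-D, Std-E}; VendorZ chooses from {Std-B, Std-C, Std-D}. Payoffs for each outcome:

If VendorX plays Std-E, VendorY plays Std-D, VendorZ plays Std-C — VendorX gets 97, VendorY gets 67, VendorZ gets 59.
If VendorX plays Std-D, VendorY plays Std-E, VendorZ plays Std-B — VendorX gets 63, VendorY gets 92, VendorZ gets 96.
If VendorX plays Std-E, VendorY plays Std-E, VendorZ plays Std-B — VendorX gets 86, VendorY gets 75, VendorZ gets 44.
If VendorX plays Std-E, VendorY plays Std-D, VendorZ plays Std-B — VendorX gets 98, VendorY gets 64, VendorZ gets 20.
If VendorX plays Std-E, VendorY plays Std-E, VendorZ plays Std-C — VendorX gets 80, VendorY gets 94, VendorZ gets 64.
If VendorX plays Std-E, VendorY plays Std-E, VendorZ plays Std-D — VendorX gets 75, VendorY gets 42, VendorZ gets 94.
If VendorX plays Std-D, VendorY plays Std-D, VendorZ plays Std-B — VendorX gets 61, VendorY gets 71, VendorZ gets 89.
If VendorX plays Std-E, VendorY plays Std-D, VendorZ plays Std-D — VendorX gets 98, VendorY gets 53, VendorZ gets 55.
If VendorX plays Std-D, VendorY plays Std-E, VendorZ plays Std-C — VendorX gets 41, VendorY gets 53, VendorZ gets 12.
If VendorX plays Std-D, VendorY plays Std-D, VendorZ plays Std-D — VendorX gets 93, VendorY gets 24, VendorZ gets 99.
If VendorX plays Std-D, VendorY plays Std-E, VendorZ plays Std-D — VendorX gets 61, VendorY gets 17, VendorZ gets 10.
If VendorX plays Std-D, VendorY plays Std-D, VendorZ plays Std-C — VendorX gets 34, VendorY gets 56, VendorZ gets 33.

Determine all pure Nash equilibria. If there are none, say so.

There is no pure-strategy Nash equilibrium.

(Std-D, Std-D, Std-B): VendorX can switch to Std-E (61 → 98). Not NE.
(Std-D, Std-D, Std-C): VendorX can switch to Std-E (34 → 97). Not NE.
(Std-D, Std-D, Std-D): VendorX can switch to Std-E (93 → 98). Not NE.
(Std-D, Std-E, Std-B): VendorX can switch to Std-E (63 → 86). Not NE.
(Std-D, Std-E, Std-C): VendorX can switch to Std-E (41 → 80). Not NE.
(Std-D, Std-E, Std-D): VendorX can switch to Std-E (61 → 75). Not NE.
(Std-E, Std-D, Std-B): VendorY can switch to Std-E (64 → 75). Not NE.
(Std-E, Std-D, Std-C): VendorY can switch to Std-E (67 → 94). Not NE.
(The remaining 4 profiles each have a profitable deviation by the same check.)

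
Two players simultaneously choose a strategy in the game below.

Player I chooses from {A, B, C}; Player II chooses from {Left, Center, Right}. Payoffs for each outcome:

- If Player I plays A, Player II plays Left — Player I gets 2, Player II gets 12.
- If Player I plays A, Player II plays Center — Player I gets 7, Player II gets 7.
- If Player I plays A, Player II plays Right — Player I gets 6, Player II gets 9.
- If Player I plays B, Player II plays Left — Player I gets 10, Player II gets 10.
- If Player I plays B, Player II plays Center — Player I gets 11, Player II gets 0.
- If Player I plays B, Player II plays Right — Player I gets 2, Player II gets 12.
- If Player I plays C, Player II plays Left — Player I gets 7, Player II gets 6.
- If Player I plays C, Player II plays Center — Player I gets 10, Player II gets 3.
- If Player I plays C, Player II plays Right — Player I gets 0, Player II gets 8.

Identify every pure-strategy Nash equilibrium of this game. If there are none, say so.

Player I against Left: payoffs 2, 10, 7 → best response B.
Player I against Center: payoffs 7, 11, 10 → best response B.
Player I against Right: payoffs 6, 2, 0 → best response A.
Player II against A: payoffs 12, 7, 9 → best response Left.
Player II against B: payoffs 10, 0, 12 → best response Right.
Player II against C: payoffs 6, 3, 8 → best response Right.
No profile is a mutual best response for all players.

No pure-strategy Nash equilibrium.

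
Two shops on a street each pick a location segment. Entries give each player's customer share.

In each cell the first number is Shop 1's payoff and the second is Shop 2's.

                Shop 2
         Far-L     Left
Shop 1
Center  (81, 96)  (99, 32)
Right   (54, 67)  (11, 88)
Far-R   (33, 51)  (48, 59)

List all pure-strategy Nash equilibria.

Pure NE: (Center, Far-L)

For each strategy profile, look for a profitable unilateral deviation.
(Center, Far-L): Shop 1 gets 81, best alternative 54; Shop 2 gets 96, best alternative 32. No profitable deviation — NE.
(Center, Left): Shop 2 can switch to Far-L (32 → 96). Not NE.
(Right, Far-L): Shop 1 can switch to Center (54 → 81). Not NE.
(Right, Left): Shop 1 can switch to Center (11 → 99). Not NE.
(Far-R, Far-L): Shop 1 can switch to Center (33 → 81). Not NE.
(Far-R, Left): Shop 1 can switch to Center (48 → 99). Not NE.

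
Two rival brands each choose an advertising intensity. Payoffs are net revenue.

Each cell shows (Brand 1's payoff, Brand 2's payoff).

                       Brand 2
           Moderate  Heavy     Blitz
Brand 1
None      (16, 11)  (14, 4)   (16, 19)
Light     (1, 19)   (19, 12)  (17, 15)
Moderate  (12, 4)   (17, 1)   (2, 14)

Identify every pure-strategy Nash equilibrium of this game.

(None, Moderate): Brand 2 can switch to Blitz (11 → 19). Not NE.
(None, Heavy): Brand 1 can switch to Light (14 → 19). Not NE.
(None, Blitz): Brand 1 can switch to Light (16 → 17). Not NE.
(Light, Moderate): Brand 1 can switch to None (1 → 16). Not NE.
(Light, Heavy): Brand 2 can switch to Moderate (12 → 19). Not NE.
(Light, Blitz): Brand 2 can switch to Moderate (15 → 19). Not NE.
(The remaining 3 profiles each have a profitable deviation by the same check.)

This game has no pure Nash equilibrium.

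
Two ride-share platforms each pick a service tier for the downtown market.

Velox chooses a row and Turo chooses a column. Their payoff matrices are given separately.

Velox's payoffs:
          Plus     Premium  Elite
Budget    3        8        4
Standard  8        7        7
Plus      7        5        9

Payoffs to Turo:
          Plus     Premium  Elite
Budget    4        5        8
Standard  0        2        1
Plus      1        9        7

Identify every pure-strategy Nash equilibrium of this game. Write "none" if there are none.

Velox against Plus: payoffs 3, 8, 7 → best response Standard.
Velox against Premium: payoffs 8, 7, 5 → best response Budget.
Velox against Elite: payoffs 4, 7, 9 → best response Plus.
Turo against Budget: payoffs 4, 5, 8 → best response Elite.
Turo against Standard: payoffs 0, 2, 1 → best response Premium.
Turo against Plus: payoffs 1, 9, 7 → best response Premium.
No profile is a mutual best response for all players.

No pure-strategy Nash equilibrium.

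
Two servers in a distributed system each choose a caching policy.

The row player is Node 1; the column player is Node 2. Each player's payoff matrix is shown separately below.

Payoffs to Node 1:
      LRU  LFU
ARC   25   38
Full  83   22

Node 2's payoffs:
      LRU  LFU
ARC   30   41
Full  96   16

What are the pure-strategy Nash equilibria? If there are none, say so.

Pure-strategy Nash equilibria: (ARC, LFU); (Full, LRU)

(ARC, LRU): Node 1 can switch to Full (25 → 83). Not NE.
(ARC, LFU): Node 1 gets 38, best alternative 22; Node 2 gets 41, best alternative 30. No profitable deviation — NE.
(Full, LRU): Node 1 gets 83, best alternative 25; Node 2 gets 96, best alternative 16. No profitable deviation — NE.
(Full, LFU): Node 1 can switch to ARC (22 → 38). Not NE.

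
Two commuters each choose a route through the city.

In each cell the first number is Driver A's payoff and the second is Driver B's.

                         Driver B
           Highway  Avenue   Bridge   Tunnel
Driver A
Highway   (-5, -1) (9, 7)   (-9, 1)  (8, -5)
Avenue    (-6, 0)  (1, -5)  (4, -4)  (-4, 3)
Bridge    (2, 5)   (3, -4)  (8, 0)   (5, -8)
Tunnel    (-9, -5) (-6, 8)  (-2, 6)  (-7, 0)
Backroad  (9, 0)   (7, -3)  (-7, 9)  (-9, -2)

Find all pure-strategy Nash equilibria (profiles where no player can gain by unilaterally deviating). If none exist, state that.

Pure NE: (Highway, Avenue)

For each player, find the best response to each opponent profile; mutual best responses are the pure NE.
Driver A against Highway: payoffs -5, -6, 2, -9, 9 → best response Backroad.
Driver A against Avenue: payoffs 9, 1, 3, -6, 7 → best response Highway.
Driver A against Bridge: payoffs -9, 4, 8, -2, -7 → best response Bridge.
Driver A against Tunnel: payoffs 8, -4, 5, -7, -9 → best response Highway.
Driver B against Highway: payoffs -1, 7, 1, -5 → best response Avenue.
Driver B against Avenue: payoffs 0, -5, -4, 3 → best response Tunnel.
Driver B against Bridge: payoffs 5, -4, 0, -8 → best response Highway.
Driver B against Tunnel: payoffs -5, 8, 6, 0 → best response Avenue.
Driver B against Backroad: payoffs 0, -3, 9, -2 → best response Bridge.
Mutual best responses: (Highway, Avenue).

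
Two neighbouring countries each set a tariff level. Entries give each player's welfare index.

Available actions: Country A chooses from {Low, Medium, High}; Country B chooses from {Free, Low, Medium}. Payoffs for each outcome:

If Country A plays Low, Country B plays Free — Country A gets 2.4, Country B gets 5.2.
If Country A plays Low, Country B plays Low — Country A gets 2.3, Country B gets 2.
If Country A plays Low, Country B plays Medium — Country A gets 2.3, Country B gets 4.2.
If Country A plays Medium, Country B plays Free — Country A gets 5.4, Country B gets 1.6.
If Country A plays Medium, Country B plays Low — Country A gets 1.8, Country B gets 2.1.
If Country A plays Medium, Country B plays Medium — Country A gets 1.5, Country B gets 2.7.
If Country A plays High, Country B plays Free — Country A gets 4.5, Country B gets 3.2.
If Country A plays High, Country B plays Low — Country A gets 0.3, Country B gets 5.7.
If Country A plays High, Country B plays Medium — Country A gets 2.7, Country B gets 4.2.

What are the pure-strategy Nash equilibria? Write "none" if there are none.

(Low, Free): Country A can switch to Medium (2.4 → 5.4). Not NE.
(Low, Low): Country B can switch to Free (2 → 5.2). Not NE.
(Low, Medium): Country A can switch to High (2.3 → 2.7). Not NE.
(Medium, Free): Country B can switch to Low (1.6 → 2.1). Not NE.
(Medium, Low): Country A can switch to Low (1.8 → 2.3). Not NE.
(Medium, Medium): Country A can switch to Low (1.5 → 2.3). Not NE.
(The remaining 3 profiles each have a profitable deviation by the same check.)

No pure-strategy Nash equilibrium.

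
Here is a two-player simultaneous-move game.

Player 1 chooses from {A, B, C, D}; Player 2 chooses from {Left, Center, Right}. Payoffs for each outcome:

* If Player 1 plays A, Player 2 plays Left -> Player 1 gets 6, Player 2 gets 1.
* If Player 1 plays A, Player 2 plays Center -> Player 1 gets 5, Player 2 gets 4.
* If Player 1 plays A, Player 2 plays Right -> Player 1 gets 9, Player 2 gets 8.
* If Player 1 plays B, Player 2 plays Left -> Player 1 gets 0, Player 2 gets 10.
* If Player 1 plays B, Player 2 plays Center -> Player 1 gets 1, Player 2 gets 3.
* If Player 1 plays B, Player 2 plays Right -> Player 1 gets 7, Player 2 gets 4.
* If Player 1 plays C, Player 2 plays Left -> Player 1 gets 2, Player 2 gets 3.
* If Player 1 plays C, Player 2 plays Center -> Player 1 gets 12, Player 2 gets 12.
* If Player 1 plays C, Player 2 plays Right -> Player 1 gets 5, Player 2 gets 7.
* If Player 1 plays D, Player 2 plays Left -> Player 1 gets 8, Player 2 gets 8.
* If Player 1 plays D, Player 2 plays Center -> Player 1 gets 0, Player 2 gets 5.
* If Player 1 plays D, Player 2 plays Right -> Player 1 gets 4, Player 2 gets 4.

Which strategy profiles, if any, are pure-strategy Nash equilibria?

For each strategy profile, look for a profitable unilateral deviation.
(A, Left): Player 1 can switch to D (6 → 8). Not NE.
(A, Center): Player 1 can switch to C (5 → 12). Not NE.
(A, Right): Player 1 gets 9, best alternative 7; Player 2 gets 8, best alternative 4. No profitable deviation — NE.
(B, Left): Player 1 can switch to A (0 → 6). Not NE.
(B, Center): Player 1 can switch to A (1 → 5). Not NE.
(B, Right): Player 1 can switch to A (7 → 9). Not NE.
(C, Left): Player 1 can switch to A (2 → 6). Not NE.
(C, Center): Player 1 gets 12, best alternative 5; Player 2 gets 12, best alternative 7. No profitable deviation — NE.
(C, Right): Player 1 can switch to A (5 → 9). Not NE.
(D, Left): Player 1 gets 8, best alternative 6; Player 2 gets 8, best alternative 5. No profitable deviation — NE.
(D, Center): Player 1 can switch to A (0 → 5). Not NE.
(The remaining 1 profile has a profitable deviation by the same check.)

(A, Right), (C, Center), (D, Left)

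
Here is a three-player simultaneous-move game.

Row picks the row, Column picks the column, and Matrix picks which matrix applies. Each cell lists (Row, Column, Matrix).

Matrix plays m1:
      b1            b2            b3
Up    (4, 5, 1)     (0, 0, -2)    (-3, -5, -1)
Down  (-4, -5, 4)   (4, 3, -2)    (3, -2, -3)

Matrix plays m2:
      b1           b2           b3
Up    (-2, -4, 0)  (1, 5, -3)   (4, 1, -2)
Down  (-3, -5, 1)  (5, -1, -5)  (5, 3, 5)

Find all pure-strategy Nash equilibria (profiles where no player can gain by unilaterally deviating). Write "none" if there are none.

For each strategy profile, look for a profitable unilateral deviation.
(Up, b1, m1): Row gets 4, best alternative -4; Column gets 5, best alternative 0; Matrix gets 1, best alternative 0. No profitable deviation — NE.
(Up, b1, m2): Column can switch to b2 (-4 → 5). Not NE.
(Up, b2, m1): Row can switch to Down (0 → 4). Not NE.
(Up, b2, m2): Row can switch to Down (1 → 5). Not NE.
(Up, b3, m1): Row can switch to Down (-3 → 3). Not NE.
(Up, b3, m2): Row can switch to Down (4 → 5). Not NE.
(Down, b1, m1): Row can switch to Up (-4 → 4). Not NE.
(Down, b1, m2): Row can switch to Up (-3 → -2). Not NE.
(Down, b2, m1): Row gets 4, best alternative 0; Column gets 3, best alternative -2; Matrix gets -2, best alternative -5. No profitable deviation — NE.
(Down, b2, m2): Column can switch to b3 (-1 → 3). Not NE.
(Down, b3, m1): Column can switch to b2 (-2 → 3). Not NE.
(Down, b3, m2): Row gets 5, best alternative 4; Column gets 3, best alternative -1; Matrix gets 5, best alternative -3. No profitable deviation — NE.

Pure-strategy Nash equilibria: (Up, b1, m1); (Down, b2, m1); (Down, b3, m2)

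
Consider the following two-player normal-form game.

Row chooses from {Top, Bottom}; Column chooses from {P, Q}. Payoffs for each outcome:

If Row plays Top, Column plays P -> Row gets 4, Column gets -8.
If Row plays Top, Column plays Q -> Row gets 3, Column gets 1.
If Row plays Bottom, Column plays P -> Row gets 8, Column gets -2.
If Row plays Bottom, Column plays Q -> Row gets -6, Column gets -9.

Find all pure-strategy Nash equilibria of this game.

For each strategy profile, look for a profitable unilateral deviation.
(Top, P): Row can switch to Bottom (4 → 8). Not NE.
(Top, Q): Row gets 3, best alternative -6; Column gets 1, best alternative -8. No profitable deviation — NE.
(Bottom, P): Row gets 8, best alternative 4; Column gets -2, best alternative -9. No profitable deviation — NE.
(Bottom, Q): Row can switch to Top (-6 → 3). Not NE.

The pure Nash equilibria are (Top, Q), (Bottom, P).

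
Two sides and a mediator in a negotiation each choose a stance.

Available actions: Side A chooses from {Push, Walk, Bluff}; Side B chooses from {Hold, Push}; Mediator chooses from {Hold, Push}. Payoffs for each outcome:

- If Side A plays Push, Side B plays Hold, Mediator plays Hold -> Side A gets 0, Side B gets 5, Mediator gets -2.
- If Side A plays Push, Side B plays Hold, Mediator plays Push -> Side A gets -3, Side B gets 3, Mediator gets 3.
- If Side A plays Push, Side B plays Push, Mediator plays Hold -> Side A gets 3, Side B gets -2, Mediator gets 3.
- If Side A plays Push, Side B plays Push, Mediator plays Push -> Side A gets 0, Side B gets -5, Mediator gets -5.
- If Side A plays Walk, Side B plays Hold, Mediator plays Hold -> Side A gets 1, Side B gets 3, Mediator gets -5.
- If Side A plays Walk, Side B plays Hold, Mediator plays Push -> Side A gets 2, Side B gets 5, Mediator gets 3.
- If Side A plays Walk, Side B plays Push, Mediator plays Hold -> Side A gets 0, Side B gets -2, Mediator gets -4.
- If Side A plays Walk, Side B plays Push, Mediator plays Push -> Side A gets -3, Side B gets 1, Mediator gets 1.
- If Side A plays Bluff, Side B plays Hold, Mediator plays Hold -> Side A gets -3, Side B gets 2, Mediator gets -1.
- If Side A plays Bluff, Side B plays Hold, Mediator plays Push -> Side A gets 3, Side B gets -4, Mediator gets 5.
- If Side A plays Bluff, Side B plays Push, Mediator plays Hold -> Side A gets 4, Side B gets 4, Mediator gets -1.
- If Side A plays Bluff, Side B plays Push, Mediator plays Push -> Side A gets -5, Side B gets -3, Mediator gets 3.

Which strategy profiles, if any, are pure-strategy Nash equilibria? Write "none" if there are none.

Check each profile: it is a Nash equilibrium iff no player can strictly gain by switching unilaterally.
(Push, Hold, Hold): Side A can switch to Walk (0 → 1). Not NE.
(Push, Hold, Push): Side A can switch to Walk (-3 → 2). Not NE.
(Push, Push, Hold): Side A can switch to Bluff (3 → 4). Not NE.
(Push, Push, Push): Side B can switch to Hold (-5 → 3). Not NE.
(Walk, Hold, Hold): Mediator can switch to Push (-5 → 3). Not NE.
(Walk, Hold, Push): Side A can switch to Bluff (2 → 3). Not NE.
(Walk, Push, Hold): Side A can switch to Push (0 → 3). Not NE.
(Walk, Push, Push): Side A can switch to Push (-3 → 0). Not NE.
(Bluff, Hold, Hold): Side A can switch to Push (-3 → 0). Not NE.
(Bluff, Hold, Push): Side B can switch to Push (-4 → -3). Not NE.
(The remaining 2 profiles each have a profitable deviation by the same check.)

There is no pure-strategy Nash equilibrium.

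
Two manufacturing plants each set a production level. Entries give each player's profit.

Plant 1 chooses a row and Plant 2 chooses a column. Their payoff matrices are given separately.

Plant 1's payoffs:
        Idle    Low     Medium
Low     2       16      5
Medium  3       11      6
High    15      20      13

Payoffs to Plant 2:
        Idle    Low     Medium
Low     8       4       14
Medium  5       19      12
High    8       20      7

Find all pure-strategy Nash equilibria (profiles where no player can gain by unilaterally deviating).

Pure NE: (High, Low)

For each strategy profile, look for a profitable unilateral deviation.
(Low, Idle): Plant 1 can switch to Medium (2 → 3). Not NE.
(Low, Low): Plant 1 can switch to High (16 → 20). Not NE.
(Low, Medium): Plant 1 can switch to Medium (5 → 6). Not NE.
(Medium, Idle): Plant 1 can switch to High (3 → 15). Not NE.
(Medium, Low): Plant 1 can switch to Low (11 → 16). Not NE.
(Medium, Medium): Plant 1 can switch to High (6 → 13). Not NE.
(High, Idle): Plant 2 can switch to Low (8 → 20). Not NE.
(High, Low): Plant 1 gets 20, best alternative 16; Plant 2 gets 20, best alternative 8. No profitable deviation — NE.
(High, Medium): Plant 2 can switch to Idle (7 → 8). Not NE.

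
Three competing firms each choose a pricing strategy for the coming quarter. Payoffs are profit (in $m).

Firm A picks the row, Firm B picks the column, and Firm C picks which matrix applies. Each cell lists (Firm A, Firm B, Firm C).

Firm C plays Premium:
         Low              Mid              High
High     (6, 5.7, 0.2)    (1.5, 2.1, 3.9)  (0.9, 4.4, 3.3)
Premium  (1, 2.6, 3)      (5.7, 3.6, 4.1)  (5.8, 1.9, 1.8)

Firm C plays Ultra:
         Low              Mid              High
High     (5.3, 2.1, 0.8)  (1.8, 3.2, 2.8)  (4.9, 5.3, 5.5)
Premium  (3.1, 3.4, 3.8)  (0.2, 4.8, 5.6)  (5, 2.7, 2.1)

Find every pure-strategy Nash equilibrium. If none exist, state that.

(High, Low, Premium): Firm C can switch to Ultra (0.2 → 0.8). Not NE.
(High, Low, Ultra): Firm B can switch to Mid (2.1 → 3.2). Not NE.
(High, Mid, Premium): Firm A can switch to Premium (1.5 → 5.7). Not NE.
(High, Mid, Ultra): Firm B can switch to High (3.2 → 5.3). Not NE.
(High, High, Premium): Firm A can switch to Premium (0.9 → 5.8). Not NE.
(High, High, Ultra): Firm A can switch to Premium (4.9 → 5). Not NE.
(Premium, Low, Premium): Firm A can switch to High (1 → 6). Not NE.
(Premium, Low, Ultra): Firm A can switch to High (3.1 → 5.3). Not NE.
(The remaining 4 profiles each have a profitable deviation by the same check.)

No pure-strategy Nash equilibrium.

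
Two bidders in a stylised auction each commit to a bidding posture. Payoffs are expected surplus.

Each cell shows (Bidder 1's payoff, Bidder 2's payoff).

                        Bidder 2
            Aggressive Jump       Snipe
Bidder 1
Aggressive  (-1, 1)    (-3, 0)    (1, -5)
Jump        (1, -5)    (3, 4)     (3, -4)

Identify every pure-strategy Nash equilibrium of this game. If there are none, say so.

The unique pure-strategy Nash equilibrium is (Jump, Jump).

For each player, find the best response to each opponent profile; mutual best responses are the pure NE.
Bidder 1 against Aggressive: payoffs -1, 1 → best response Jump.
Bidder 1 against Jump: payoffs -3, 3 → best response Jump.
Bidder 1 against Snipe: payoffs 1, 3 → best response Jump.
Bidder 2 against Aggressive: payoffs 1, 0, -5 → best response Aggressive.
Bidder 2 against Jump: payoffs -5, 4, -4 → best response Jump.
Mutual best responses: (Jump, Jump).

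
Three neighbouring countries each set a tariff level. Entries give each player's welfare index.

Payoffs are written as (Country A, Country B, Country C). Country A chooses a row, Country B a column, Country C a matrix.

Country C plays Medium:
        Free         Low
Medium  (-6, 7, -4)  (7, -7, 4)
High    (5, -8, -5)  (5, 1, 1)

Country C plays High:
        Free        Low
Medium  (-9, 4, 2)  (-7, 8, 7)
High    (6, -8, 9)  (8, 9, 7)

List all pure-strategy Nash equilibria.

Check each profile: it is a Nash equilibrium iff no player can strictly gain by switching unilaterally.
(Medium, Free, Medium): Country A can switch to High (-6 → 5). Not NE.
(Medium, Free, High): Country A can switch to High (-9 → 6). Not NE.
(Medium, Low, Medium): Country B can switch to Free (-7 → 7). Not NE.
(Medium, Low, High): Country A can switch to High (-7 → 8). Not NE.
(High, Free, Medium): Country B can switch to Low (-8 → 1). Not NE.
(High, Free, High): Country B can switch to Low (-8 → 9). Not NE.
(High, Low, Medium): Country A can switch to Medium (5 → 7). Not NE.
(High, Low, High): Country A gets 8, best alternative -7; Country B gets 9, best alternative -8; Country C gets 7, best alternative 1. No profitable deviation — NE.

Pure NE: (High, Low, High)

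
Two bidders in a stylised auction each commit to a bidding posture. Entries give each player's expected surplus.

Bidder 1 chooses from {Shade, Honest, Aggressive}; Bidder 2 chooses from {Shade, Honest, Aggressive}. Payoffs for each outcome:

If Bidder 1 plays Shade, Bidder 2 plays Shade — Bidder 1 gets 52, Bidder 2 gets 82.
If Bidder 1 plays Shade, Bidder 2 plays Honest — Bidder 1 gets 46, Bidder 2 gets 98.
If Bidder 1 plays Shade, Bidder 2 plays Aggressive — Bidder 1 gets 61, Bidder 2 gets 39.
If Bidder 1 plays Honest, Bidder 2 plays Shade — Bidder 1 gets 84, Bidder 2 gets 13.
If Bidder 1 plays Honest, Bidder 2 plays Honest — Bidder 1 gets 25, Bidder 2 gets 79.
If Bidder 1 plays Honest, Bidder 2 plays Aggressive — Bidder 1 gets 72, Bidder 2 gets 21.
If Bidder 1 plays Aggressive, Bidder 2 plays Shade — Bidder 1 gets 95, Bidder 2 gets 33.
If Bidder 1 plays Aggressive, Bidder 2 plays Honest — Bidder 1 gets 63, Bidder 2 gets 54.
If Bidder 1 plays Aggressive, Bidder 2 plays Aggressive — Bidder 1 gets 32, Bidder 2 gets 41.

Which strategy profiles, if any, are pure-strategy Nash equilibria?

(Aggressive, Honest)

Bidder 1 against Shade: payoffs 52, 84, 95 → best response Aggressive.
Bidder 1 against Honest: payoffs 46, 25, 63 → best response Aggressive.
Bidder 1 against Aggressive: payoffs 61, 72, 32 → best response Honest.
Bidder 2 against Shade: payoffs 82, 98, 39 → best response Honest.
Bidder 2 against Honest: payoffs 13, 79, 21 → best response Honest.
Bidder 2 against Aggressive: payoffs 33, 54, 41 → best response Honest.
Mutual best responses: (Aggressive, Honest).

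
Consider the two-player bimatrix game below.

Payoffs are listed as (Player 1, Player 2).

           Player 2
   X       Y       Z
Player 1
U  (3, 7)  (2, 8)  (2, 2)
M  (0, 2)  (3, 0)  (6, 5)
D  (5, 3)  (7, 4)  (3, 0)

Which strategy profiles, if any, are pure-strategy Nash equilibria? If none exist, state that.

Pure-strategy Nash equilibria: (M, Z) and (D, Y)

(U, X): Player 1 can switch to D (3 → 5). Not NE.
(U, Y): Player 1 can switch to M (2 → 3). Not NE.
(U, Z): Player 1 can switch to M (2 → 6). Not NE.
(M, X): Player 1 can switch to U (0 → 3). Not NE.
(M, Y): Player 1 can switch to D (3 → 7). Not NE.
(M, Z): Player 1 gets 6, best alternative 3; Player 2 gets 5, best alternative 2. No profitable deviation — NE.
(D, X): Player 2 can switch to Y (3 → 4). Not NE.
(D, Y): Player 1 gets 7, best alternative 3; Player 2 gets 4, best alternative 3. No profitable deviation — NE.
(The remaining 1 profile has a profitable deviation by the same check.)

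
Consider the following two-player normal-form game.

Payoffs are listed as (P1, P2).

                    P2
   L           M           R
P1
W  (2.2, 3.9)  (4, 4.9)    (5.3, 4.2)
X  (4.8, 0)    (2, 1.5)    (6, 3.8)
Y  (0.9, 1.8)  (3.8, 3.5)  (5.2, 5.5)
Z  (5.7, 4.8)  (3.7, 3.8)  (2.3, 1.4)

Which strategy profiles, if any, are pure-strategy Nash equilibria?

P1 against L: payoffs 2.2, 4.8, 0.9, 5.7 → best response Z.
P1 against M: payoffs 4, 2, 3.8, 3.7 → best response W.
P1 against R: payoffs 5.3, 6, 5.2, 2.3 → best response X.
P2 against W: payoffs 3.9, 4.9, 4.2 → best response M.
P2 against X: payoffs 0, 1.5, 3.8 → best response R.
P2 against Y: payoffs 1.8, 3.5, 5.5 → best response R.
P2 against Z: payoffs 4.8, 3.8, 1.4 → best response L.
Mutual best responses: (W, M); (X, R); (Z, L).

(W, M) and (X, R) and (Z, L)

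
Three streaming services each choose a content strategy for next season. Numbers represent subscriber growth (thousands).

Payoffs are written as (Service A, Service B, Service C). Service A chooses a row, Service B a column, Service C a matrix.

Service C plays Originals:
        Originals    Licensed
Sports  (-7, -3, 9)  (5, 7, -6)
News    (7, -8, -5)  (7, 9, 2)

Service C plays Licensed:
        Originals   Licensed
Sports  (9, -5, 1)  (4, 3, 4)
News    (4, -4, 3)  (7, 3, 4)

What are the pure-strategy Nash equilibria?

(News, Licensed, Licensed)

Service A against (Originals, Originals): payoffs -7, 7 → best response News.
Service A against (Originals, Licensed): payoffs 9, 4 → best response Sports.
Service A against (Licensed, Originals): payoffs 5, 7 → best response News.
Service A against (Licensed, Licensed): payoffs 4, 7 → best response News.
Service B against (Sports, Originals): payoffs -3, 7 → best response Licensed.
Service B against (Sports, Licensed): payoffs -5, 3 → best response Licensed.
Service B against (News, Originals): payoffs -8, 9 → best response Licensed.
Service B against (News, Licensed): payoffs -4, 3 → best response Licensed.
Service C against (Sports, Originals): payoffs 9, 1 → best response Originals.
Service C against (Sports, Licensed): payoffs -6, 4 → best response Licensed.
Service C against (News, Originals): payoffs -5, 3 → best response Licensed.
Service C against (News, Licensed): payoffs 2, 4 → best response Licensed.
Mutual best responses: (News, Licensed, Licensed).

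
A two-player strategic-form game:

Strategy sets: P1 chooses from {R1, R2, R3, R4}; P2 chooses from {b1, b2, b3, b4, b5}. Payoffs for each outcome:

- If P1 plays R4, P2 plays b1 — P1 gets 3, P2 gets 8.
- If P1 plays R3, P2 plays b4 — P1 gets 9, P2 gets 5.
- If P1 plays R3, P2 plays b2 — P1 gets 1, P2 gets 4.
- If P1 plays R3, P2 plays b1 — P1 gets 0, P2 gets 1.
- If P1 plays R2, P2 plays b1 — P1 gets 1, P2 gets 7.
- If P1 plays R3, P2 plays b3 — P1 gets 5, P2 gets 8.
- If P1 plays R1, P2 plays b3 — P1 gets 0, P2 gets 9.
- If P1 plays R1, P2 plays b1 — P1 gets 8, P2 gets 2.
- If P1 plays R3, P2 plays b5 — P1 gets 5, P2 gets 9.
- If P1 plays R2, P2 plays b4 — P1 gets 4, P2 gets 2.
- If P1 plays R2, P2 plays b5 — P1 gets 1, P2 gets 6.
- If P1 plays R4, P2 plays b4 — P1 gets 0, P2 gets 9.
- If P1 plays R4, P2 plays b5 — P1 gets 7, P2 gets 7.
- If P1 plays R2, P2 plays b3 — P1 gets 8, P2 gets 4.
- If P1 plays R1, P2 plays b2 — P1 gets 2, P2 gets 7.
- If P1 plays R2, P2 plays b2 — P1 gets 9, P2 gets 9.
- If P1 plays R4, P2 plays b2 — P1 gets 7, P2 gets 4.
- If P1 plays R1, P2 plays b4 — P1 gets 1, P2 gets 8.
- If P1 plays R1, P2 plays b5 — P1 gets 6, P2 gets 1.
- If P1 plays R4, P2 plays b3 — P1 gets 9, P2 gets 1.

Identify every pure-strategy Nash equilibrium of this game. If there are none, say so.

Pure NE: (R2, b2)

P1 against b1: payoffs 8, 1, 0, 3 → best response R1.
P1 against b2: payoffs 2, 9, 1, 7 → best response R2.
P1 against b3: payoffs 0, 8, 5, 9 → best response R4.
P1 against b4: payoffs 1, 4, 9, 0 → best response R3.
P1 against b5: payoffs 6, 1, 5, 7 → best response R4.
P2 against R1: payoffs 2, 7, 9, 8, 1 → best response b3.
P2 against R2: payoffs 7, 9, 4, 2, 6 → best response b2.
P2 against R3: payoffs 1, 4, 8, 5, 9 → best response b5.
P2 against R4: payoffs 8, 4, 1, 9, 7 → best response b4.
Mutual best responses: (R2, b2).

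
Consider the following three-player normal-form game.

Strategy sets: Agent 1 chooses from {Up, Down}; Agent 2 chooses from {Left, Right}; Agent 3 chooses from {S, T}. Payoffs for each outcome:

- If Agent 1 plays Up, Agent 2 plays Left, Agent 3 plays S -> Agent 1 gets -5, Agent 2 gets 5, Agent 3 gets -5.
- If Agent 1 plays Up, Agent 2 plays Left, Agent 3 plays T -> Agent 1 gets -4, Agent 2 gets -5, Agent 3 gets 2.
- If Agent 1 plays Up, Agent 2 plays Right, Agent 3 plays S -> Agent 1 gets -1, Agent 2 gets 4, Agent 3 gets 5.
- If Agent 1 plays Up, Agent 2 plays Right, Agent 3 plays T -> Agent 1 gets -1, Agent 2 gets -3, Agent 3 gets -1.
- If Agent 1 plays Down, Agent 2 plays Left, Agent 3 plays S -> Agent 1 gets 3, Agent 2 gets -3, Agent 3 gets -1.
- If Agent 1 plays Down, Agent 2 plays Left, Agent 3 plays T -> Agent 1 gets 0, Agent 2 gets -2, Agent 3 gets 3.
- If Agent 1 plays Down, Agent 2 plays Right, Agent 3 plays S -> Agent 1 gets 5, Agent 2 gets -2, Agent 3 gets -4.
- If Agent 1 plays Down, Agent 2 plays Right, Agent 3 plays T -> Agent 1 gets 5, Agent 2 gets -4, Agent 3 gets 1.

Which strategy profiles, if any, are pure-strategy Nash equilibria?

Mark each player's best response to every combination of opponents' strategies; a profile where every player is best-responding is a pure Nash equilibrium.
Agent 1 against (Left, S): payoffs -5, 3 → best response Down.
Agent 1 against (Left, T): payoffs -4, 0 → best response Down.
Agent 1 against (Right, S): payoffs -1, 5 → best response Down.
Agent 1 against (Right, T): payoffs -1, 5 → best response Down.
Agent 2 against (Up, S): payoffs 5, 4 → best response Left.
Agent 2 against (Up, T): payoffs -5, -3 → best response Right.
Agent 2 against (Down, S): payoffs -3, -2 → best response Right.
Agent 2 against (Down, T): payoffs -2, -4 → best response Left.
Agent 3 against (Up, Left): payoffs -5, 2 → best response T.
Agent 3 against (Up, Right): payoffs 5, -1 → best response S.
Agent 3 against (Down, Left): payoffs -1, 3 → best response T.
Agent 3 against (Down, Right): payoffs -4, 1 → best response T.
Mutual best responses: (Down, Left, T).

(Down, Left, T)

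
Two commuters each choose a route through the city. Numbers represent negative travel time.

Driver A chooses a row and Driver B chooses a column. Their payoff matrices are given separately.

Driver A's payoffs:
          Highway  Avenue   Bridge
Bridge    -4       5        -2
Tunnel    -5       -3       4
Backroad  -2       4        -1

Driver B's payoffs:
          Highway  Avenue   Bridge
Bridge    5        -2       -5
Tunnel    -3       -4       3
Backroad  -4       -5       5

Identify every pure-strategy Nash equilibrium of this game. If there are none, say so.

Driver A against Highway: payoffs -4, -5, -2 → best response Backroad.
Driver A against Avenue: payoffs 5, -3, 4 → best response Bridge.
Driver A against Bridge: payoffs -2, 4, -1 → best response Tunnel.
Driver B against Bridge: payoffs 5, -2, -5 → best response Highway.
Driver B against Tunnel: payoffs -3, -4, 3 → best response Bridge.
Driver B against Backroad: payoffs -4, -5, 5 → best response Bridge.
Mutual best responses: (Tunnel, Bridge).

The unique pure-strategy Nash equilibrium is (Tunnel, Bridge).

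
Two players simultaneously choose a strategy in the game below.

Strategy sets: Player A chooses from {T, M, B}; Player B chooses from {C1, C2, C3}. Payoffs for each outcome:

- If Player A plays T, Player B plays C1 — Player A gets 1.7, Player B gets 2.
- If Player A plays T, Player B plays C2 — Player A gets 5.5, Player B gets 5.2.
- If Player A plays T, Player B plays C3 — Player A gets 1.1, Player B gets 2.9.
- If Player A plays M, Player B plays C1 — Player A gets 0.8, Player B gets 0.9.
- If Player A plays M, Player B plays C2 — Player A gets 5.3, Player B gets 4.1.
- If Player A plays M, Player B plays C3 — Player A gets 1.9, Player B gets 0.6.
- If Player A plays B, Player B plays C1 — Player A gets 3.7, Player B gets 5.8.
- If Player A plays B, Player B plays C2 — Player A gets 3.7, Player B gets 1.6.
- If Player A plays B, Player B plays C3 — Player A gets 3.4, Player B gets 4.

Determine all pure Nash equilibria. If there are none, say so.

Player A against C1: payoffs 1.7, 0.8, 3.7 → best response B.
Player A against C2: payoffs 5.5, 5.3, 3.7 → best response T.
Player A against C3: payoffs 1.1, 1.9, 3.4 → best response B.
Player B against T: payoffs 2, 5.2, 2.9 → best response C2.
Player B against M: payoffs 0.9, 4.1, 0.6 → best response C2.
Player B against B: payoffs 5.8, 1.6, 4 → best response C1.
Mutual best responses: (T, C2); (B, C1).

(T, C2); (B, C1)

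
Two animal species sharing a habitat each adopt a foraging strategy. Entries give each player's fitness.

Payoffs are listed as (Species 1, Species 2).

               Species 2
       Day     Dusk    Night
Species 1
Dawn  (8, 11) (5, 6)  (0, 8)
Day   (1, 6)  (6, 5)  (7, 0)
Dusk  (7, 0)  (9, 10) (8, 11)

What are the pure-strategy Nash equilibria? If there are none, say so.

Pure-strategy Nash equilibria: (Dawn, Day); (Dusk, Night)

(Dawn, Day): Species 1 gets 8, best alternative 7; Species 2 gets 11, best alternative 8. No profitable deviation — NE.
(Dawn, Dusk): Species 1 can switch to Day (5 → 6). Not NE.
(Dawn, Night): Species 1 can switch to Day (0 → 7). Not NE.
(Day, Day): Species 1 can switch to Dawn (1 → 8). Not NE.
(Day, Dusk): Species 1 can switch to Dusk (6 → 9). Not NE.
(Day, Night): Species 1 can switch to Dusk (7 → 8). Not NE.
(Dusk, Day): Species 1 can switch to Dawn (7 → 8). Not NE.
(Dusk, Night): Species 1 gets 8, best alternative 7; Species 2 gets 11, best alternative 10. No profitable deviation — NE.
(The remaining 1 profile has a profitable deviation by the same check.)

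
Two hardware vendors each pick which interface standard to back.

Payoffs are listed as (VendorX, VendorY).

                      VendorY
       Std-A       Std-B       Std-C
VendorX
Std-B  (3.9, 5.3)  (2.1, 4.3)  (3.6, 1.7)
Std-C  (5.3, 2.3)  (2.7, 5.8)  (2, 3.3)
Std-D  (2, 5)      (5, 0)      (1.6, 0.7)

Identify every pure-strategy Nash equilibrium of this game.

There is no pure-strategy Nash equilibrium.

(Std-B, Std-A): VendorX can switch to Std-C (3.9 → 5.3). Not NE.
(Std-B, Std-B): VendorX can switch to Std-C (2.1 → 2.7). Not NE.
(Std-B, Std-C): VendorY can switch to Std-A (1.7 → 5.3). Not NE.
(Std-C, Std-A): VendorY can switch to Std-B (2.3 → 5.8). Not NE.
(Std-C, Std-B): VendorX can switch to Std-D (2.7 → 5). Not NE.
(Std-C, Std-C): VendorX can switch to Std-B (2 → 3.6). Not NE.
(Std-D, Std-A): VendorX can switch to Std-B (2 → 3.9). Not NE.
(Std-D, Std-B): VendorY can switch to Std-A (0 → 5). Not NE.
(Std-D, Std-C): VendorX can switch to Std-B (1.6 → 3.6). Not NE.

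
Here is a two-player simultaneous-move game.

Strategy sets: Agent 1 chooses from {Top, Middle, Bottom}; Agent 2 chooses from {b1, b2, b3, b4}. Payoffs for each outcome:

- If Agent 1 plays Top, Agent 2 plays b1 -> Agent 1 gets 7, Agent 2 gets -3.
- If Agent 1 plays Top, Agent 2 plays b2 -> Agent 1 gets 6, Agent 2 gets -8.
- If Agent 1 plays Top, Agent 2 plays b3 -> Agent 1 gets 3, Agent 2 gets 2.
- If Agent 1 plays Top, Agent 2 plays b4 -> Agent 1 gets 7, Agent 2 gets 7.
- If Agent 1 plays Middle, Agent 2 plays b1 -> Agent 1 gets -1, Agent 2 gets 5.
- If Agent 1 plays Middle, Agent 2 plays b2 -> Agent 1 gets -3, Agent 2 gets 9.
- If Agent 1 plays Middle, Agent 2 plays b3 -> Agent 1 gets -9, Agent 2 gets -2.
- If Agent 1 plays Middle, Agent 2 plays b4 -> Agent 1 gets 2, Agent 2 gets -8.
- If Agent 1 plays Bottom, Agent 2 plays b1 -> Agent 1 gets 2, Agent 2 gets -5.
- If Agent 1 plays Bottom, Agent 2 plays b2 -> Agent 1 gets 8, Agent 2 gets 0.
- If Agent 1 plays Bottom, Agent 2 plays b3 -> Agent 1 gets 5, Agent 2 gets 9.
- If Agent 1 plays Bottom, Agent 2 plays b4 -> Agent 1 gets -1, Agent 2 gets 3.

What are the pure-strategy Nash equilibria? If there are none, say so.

(Top, b4); (Bottom, b3)

(Top, b1): Agent 2 can switch to b3 (-3 → 2). Not NE.
(Top, b2): Agent 1 can switch to Bottom (6 → 8). Not NE.
(Top, b3): Agent 1 can switch to Bottom (3 → 5). Not NE.
(Top, b4): Agent 1 gets 7, best alternative 2; Agent 2 gets 7, best alternative 2. No profitable deviation — NE.
(Middle, b1): Agent 1 can switch to Top (-1 → 7). Not NE.
(Middle, b2): Agent 1 can switch to Top (-3 → 6). Not NE.
(Middle, b3): Agent 1 can switch to Top (-9 → 3). Not NE.
(Middle, b4): Agent 1 can switch to Top (2 → 7). Not NE.
(Bottom, b1): Agent 1 can switch to Top (2 → 7). Not NE.
(Bottom, b2): Agent 2 can switch to b3 (0 → 9). Not NE.
(Bottom, b3): Agent 1 gets 5, best alternative 3; Agent 2 gets 9, best alternative 3. No profitable deviation — NE.
(Bottom, b4): Agent 1 can switch to Top (-1 → 7). Not NE.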